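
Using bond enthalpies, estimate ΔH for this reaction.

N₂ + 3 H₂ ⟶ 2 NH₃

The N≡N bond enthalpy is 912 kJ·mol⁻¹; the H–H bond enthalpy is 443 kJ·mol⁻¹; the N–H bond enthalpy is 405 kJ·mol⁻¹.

Bonds broken (reactants):
  H–H: 3 × 443 = 1329
  N≡N: 1 × 912 = 912
  Σ(broken) = 2241 kJ
Bonds formed (products):
  N–H: 6 × 405 = 2430
  Σ(formed) = 2430 kJ
ΔH = Σ(broken) − Σ(formed) = 2241 − 2430 = −189 kJ

ΔH ≈ −189 kJ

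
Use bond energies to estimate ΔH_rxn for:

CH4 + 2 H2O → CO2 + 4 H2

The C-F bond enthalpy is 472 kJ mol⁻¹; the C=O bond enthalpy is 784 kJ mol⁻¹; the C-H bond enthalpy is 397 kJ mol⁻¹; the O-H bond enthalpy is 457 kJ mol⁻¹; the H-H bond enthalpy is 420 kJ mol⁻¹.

ΔH ≈ +168 kJ

Bonds broken (reactants):
  C-H: 4 × 397 = 1588
  O-H: 4 × 457 = 1828
  Σ(broken) = 3416 kJ
Bonds formed (products):
  C=O: 2 × 784 = 1568
  H-H: 4 × 420 = 1680
  Σ(formed) = 3248 kJ
ΔH = Σ(broken) − Σ(formed) = 3416 − 3248 = +168 kJ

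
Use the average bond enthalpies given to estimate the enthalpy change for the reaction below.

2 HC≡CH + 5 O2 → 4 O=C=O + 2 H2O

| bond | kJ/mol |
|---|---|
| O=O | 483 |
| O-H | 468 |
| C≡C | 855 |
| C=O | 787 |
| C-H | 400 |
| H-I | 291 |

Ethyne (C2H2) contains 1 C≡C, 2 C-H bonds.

ΔH ≈ −2443 kJ

Bonds broken (reactants):
  C≡C: 2 × 855 = 1710
  C-H: 4 × 400 = 1600
  O=O: 5 × 483 = 2415
  Σ(broken) = 5725 kJ
Bonds formed (products):
  C=O: 8 × 787 = 6296
  O-H: 4 × 468 = 1872
  Σ(formed) = 8168 kJ
ΔH = Σ(broken) − Σ(formed) = 5725 − 8168 = −2443 kJ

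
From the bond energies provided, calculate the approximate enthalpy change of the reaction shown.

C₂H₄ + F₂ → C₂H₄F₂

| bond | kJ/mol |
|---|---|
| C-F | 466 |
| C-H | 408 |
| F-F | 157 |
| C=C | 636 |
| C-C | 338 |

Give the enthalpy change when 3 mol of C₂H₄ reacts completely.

Bonds broken (reactants):
  C-H: 4 × 408 = 1632
  C=C: 1 × 636 = 636
  F-F: 1 × 157 = 157
  Σ(broken) = 2425 kJ
Bonds formed (products):
  C-C: 1 × 338 = 338
  C-F: 2 × 466 = 932
  C-H: 4 × 408 = 1632
  Σ(formed) = 2902 kJ
ΔH = Σ(broken) − Σ(formed) = 2425 − 2902 = −477 kJ
For 3× the reaction as written: 3 × (−477) = −1431 kJ

ΔH = −1431 kJ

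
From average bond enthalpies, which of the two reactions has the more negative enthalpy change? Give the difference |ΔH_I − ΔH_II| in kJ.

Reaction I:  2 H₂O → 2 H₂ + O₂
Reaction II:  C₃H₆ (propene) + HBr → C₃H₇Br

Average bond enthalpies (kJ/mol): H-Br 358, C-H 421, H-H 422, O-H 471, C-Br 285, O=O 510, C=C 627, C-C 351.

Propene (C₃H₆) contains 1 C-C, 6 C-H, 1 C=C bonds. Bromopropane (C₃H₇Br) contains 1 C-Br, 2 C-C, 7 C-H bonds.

Reaction II, by 602 kJ

Reaction I:
  Bonds broken (reactants):
    O-H: 4 × 471 = 1884
    Σ(broken) = 1884 kJ
  Bonds formed (products):
    H-H: 2 × 422 = 844
    O=O: 1 × 510 = 510
    Σ(formed) = 1354 kJ
  ΔH_I = 1884 − 1354 = +530 kJ
Reaction II:
  Bonds broken (reactants):
    C-C: 1 × 351 = 351
    C-H: 6 × 421 = 2526
    C=C: 1 × 627 = 627
    H-Br: 1 × 358 = 358
    Σ(broken) = 3862 kJ
  Bonds formed (products):
    C-Br: 1 × 285 = 285
    C-C: 2 × 351 = 702
    C-H: 7 × 421 = 2947
    Σ(formed) = 3934 kJ
  ΔH_II = 3862 − 3934 = −72 kJ
ΔH_I − ΔH_II = +602 kJ, so reaction II has the more negative ΔH; |ΔH_I − ΔH_II| = 602 kJ.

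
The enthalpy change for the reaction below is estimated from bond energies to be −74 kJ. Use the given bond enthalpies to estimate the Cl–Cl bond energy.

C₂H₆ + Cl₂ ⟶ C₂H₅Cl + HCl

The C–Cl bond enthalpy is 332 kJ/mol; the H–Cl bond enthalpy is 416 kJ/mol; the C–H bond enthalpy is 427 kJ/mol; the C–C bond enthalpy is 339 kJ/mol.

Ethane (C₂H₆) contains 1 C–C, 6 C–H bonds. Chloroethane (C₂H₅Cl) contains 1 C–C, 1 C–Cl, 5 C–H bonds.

Let D be the Cl–Cl bond energy.
Σ(broken) = 1×339 + 6×427 + 1×D = 2901 + D
Σ(formed) = 1×339 + 1×332 + 5×427 + 1×416 = 3222
ΔH = Σ(broken) − Σ(formed) = (2901 + D) − (3222) = −321 + D
Setting this equal to −74 kJ gives D = 247 kJ/mol.

D(Cl–Cl) ≈ 247 kJ/mol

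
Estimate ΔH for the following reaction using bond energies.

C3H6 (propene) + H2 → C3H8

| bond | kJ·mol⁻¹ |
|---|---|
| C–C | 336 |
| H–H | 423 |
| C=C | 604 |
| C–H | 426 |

ΔH ≈ −161 kJ

Bonds broken (reactants):
  C–C: 1 × 336 = 336
  C–H: 6 × 426 = 2556
  C=C: 1 × 604 = 604
  H–H: 1 × 423 = 423
  Σ(broken) = 3919 kJ
Bonds formed (products):
  C–C: 2 × 336 = 672
  C–H: 8 × 426 = 3408
  Σ(formed) = 4080 kJ
ΔH = Σ(broken) − Σ(formed) = 3919 − 4080 = −161 kJ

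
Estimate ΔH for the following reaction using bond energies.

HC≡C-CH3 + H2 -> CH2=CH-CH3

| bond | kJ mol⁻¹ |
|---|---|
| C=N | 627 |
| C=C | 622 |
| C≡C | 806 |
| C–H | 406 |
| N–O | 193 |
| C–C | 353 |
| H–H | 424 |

Bonds broken (reactants):
  C≡C: 1 × 806 = 806
  C–C: 1 × 353 = 353
  C–H: 4 × 406 = 1624
  H–H: 1 × 424 = 424
  Σ(broken) = 3207 kJ
Bonds formed (products):
  C–C: 1 × 353 = 353
  C–H: 6 × 406 = 2436
  C=C: 1 × 622 = 622
  Σ(formed) = 3411 kJ
ΔH = Σ(broken) − Σ(formed) = 3207 − 3411 = −204 kJ

ΔH ≈ −204 kJ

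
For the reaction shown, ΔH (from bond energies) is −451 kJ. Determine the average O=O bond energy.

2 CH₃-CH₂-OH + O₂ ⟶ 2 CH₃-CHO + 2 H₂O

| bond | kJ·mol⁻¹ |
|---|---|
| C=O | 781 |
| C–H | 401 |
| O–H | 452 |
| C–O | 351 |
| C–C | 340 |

D(O=O) ≈ 511 kJ/mol

Let D be the O=O bond energy.
Σ(broken) = 2×340 + 10×401 + 2×351 + 2×452 + 1×D = 6296 + D
Σ(formed) = 2×340 + 8×401 + 2×781 + 4×452 = 7258
ΔH = Σ(broken) − Σ(formed) = (6296 + D) − (7258) = −962 + D
Setting this equal to −451 kJ gives D = 511 kJ/mol.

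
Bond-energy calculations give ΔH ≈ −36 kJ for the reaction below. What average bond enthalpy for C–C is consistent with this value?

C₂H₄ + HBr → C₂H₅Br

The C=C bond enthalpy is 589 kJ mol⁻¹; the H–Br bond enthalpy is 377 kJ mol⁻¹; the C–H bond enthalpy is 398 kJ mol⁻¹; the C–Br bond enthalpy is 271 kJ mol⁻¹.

Let D be the C–C bond energy.
Σ(broken) = 4×398 + 1×589 + 1×377 = 2558
Σ(formed) = 1×271 + 1×D + 5×398 = 2261 + D
ΔH = Σ(broken) − Σ(formed) = (2558) − (2261 + D) = +297 − D
Setting this equal to −36 kJ gives D = 333 kJ/mol.

D(C–C) ≈ 333 kJ/mol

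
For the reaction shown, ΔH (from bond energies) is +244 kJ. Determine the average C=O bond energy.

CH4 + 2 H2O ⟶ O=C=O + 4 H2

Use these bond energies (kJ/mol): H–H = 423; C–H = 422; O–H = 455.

D(C=O) ≈ 786 kJ/mol

Let D be the C=O bond energy.
Σ(broken) = 4×422 + 4×455 = 3508
Σ(formed) = 2×D + 4×423 = 1692 + 2D
ΔH = Σ(broken) − Σ(formed) = (3508) − (1692 + 2D) = +1816 − 2D
Setting this equal to +244 kJ gives 2D = 1572, so D = 786 kJ/mol.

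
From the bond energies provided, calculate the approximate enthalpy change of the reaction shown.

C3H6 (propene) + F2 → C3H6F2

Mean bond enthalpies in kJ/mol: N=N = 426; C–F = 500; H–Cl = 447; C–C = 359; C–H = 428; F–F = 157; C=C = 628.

ΔH ≈ −574 kJ

Bonds broken (reactants):
  C–C: 1 × 359 = 359
  C–H: 6 × 428 = 2568
  C=C: 1 × 628 = 628
  F–F: 1 × 157 = 157
  Σ(broken) = 3712 kJ
Bonds formed (products):
  C–C: 2 × 359 = 718
  C–F: 2 × 500 = 1000
  C–H: 6 × 428 = 2568
  Σ(formed) = 4286 kJ
ΔH = Σ(broken) − Σ(formed) = 3712 − 4286 = −574 kJ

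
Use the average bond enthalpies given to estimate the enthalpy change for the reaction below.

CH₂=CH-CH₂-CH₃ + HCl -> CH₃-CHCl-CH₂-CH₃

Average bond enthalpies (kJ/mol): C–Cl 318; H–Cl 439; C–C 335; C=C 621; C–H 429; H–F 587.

Bonds broken (reactants):
  C–C: 2 × 335 = 670
  C–H: 8 × 429 = 3432
  C=C: 1 × 621 = 621
  H–Cl: 1 × 439 = 439
  Σ(broken) = 5162 kJ
Bonds formed (products):
  C–C: 3 × 335 = 1005
  C–Cl: 1 × 318 = 318
  C–H: 9 × 429 = 3861
  Σ(formed) = 5184 kJ
ΔH = Σ(broken) − Σ(formed) = 5162 − 5184 = −22 kJ

ΔH ≈ −22 kJ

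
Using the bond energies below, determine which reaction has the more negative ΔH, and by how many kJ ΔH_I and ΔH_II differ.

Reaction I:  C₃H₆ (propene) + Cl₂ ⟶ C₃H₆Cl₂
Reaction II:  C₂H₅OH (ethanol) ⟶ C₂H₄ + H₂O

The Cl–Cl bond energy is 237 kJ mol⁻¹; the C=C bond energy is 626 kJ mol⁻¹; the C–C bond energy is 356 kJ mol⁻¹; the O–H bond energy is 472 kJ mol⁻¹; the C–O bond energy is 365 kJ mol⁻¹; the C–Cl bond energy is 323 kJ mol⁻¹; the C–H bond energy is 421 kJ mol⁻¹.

Reaction I, by 183 kJ

Reaction I:
  Bonds broken (reactants):
    C–C: 1 × 356 = 356
    C–H: 6 × 421 = 2526
    C=C: 1 × 626 = 626
    Cl–Cl: 1 × 237 = 237
    Σ(broken) = 3745 kJ
  Bonds formed (products):
    C–C: 2 × 356 = 712
    C–Cl: 2 × 323 = 646
    C–H: 6 × 421 = 2526
    Σ(formed) = 3884 kJ
  ΔH_I = 3745 − 3884 = −139 kJ
Reaction II:
  Bonds broken (reactants):
    C–C: 1 × 356 = 356
    C–H: 5 × 421 = 2105
    C–O: 1 × 365 = 365
    O–H: 1 × 472 = 472
    Σ(broken) = 3298 kJ
  Bonds formed (products):
    C–H: 4 × 421 = 1684
    C=C: 1 × 626 = 626
    O–H: 2 × 472 = 944
    Σ(formed) = 3254 kJ
  ΔH_II = 3298 − 3254 = +44 kJ
ΔH_I − ΔH_II = −183 kJ, so reaction I has the more negative ΔH; |ΔH_I − ΔH_II| = 183 kJ.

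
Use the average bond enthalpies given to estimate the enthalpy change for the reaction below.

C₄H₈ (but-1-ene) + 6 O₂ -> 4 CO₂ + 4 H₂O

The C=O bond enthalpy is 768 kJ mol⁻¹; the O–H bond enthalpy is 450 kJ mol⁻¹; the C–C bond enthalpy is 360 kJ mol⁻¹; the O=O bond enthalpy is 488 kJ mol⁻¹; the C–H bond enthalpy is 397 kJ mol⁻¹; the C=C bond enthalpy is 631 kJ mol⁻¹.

Bonds broken (reactants):
  C–C: 2 × 360 = 720
  C–H: 8 × 397 = 3176
  C=C: 1 × 631 = 631
  O=O: 6 × 488 = 2928
  Σ(broken) = 7455 kJ
Bonds formed (products):
  C=O: 8 × 768 = 6144
  O–H: 8 × 450 = 3600
  Σ(formed) = 9744 kJ
ΔH = Σ(broken) − Σ(formed) = 7455 − 9744 = −2289 kJ

ΔH ≈ −2289 kJ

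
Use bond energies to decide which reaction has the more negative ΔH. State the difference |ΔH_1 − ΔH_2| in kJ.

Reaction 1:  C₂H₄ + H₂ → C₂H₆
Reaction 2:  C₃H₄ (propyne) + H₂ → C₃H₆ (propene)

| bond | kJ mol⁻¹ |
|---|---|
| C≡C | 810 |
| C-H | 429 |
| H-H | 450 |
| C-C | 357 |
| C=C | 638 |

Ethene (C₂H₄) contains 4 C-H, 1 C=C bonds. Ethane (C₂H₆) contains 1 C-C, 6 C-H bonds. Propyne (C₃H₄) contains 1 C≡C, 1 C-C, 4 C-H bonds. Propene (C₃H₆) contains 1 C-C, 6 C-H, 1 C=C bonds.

Reaction 1:
  Bonds broken (reactants):
    C-H: 4 × 429 = 1716
    C=C: 1 × 638 = 638
    H-H: 1 × 450 = 450
    Σ(broken) = 2804 kJ
  Bonds formed (products):
    C-C: 1 × 357 = 357
    C-H: 6 × 429 = 2574
    Σ(formed) = 2931 kJ
  ΔH_1 = 2804 − 2931 = −127 kJ
Reaction 2:
  Bonds broken (reactants):
    C≡C: 1 × 810 = 810
    C-C: 1 × 357 = 357
    C-H: 4 × 429 = 1716
    H-H: 1 × 450 = 450
    Σ(broken) = 3333 kJ
  Bonds formed (products):
    C-C: 1 × 357 = 357
    C-H: 6 × 429 = 2574
    C=C: 1 × 638 = 638
    Σ(formed) = 3569 kJ
  ΔH_2 = 3333 − 3569 = −236 kJ
ΔH_1 − ΔH_2 = +109 kJ, so reaction 2 has the more negative ΔH; |ΔH_1 − ΔH_2| = 109 kJ.

Reaction 2, by 109 kJ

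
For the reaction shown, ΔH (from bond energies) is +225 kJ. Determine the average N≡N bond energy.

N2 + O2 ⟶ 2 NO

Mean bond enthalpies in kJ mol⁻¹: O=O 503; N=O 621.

D(N≡N) ≈ 964 kJ/mol

Let D be the N≡N bond energy.
Σ(broken) = 1×D + 1×503 = 503 + D
Σ(formed) = 2×621 = 1242
ΔH = Σ(broken) − Σ(formed) = (503 + D) − (1242) = −739 + D
Setting this equal to +225 kJ gives D = 964 kJ/mol.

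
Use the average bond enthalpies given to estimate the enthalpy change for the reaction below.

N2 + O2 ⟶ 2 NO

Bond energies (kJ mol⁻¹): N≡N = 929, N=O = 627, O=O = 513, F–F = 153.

ΔH ≈ +188 kJ

Bonds broken (reactants):
  N≡N: 1 × 929 = 929
  O=O: 1 × 513 = 513
  Σ(broken) = 1442 kJ
Bonds formed (products):
  N=O: 2 × 627 = 1254
  Σ(formed) = 1254 kJ
ΔH = Σ(broken) − Σ(formed) = 1442 − 1254 = +188 kJ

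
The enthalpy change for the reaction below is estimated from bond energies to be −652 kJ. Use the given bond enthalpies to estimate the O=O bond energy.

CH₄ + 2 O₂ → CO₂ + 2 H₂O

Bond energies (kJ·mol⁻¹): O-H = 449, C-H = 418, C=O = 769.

D(O=O) ≈ 505 kJ/mol

Let D be the O=O bond energy.
Σ(broken) = 4×418 + 2×D = 1672 + 2D
Σ(formed) = 2×769 + 4×449 = 3334
ΔH = Σ(broken) − Σ(formed) = (1672 + 2D) − (3334) = −1662 + 2D
Setting this equal to −652 kJ gives 2D = 1010, so D = 505 kJ/mol.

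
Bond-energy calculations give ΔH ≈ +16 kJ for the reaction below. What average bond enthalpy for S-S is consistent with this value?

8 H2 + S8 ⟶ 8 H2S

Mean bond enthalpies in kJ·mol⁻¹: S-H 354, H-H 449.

D(S-S) ≈ 261 kJ/mol

Let D be the S-S bond energy.
Σ(broken) = 8×449 + 8×D = 3592 + 8D
Σ(formed) = 16×354 = 5664
ΔH = Σ(broken) − Σ(formed) = (3592 + 8D) − (5664) = −2072 + 8D
Setting this equal to +16 kJ gives 8D = 2088, so D = 261 kJ/mol.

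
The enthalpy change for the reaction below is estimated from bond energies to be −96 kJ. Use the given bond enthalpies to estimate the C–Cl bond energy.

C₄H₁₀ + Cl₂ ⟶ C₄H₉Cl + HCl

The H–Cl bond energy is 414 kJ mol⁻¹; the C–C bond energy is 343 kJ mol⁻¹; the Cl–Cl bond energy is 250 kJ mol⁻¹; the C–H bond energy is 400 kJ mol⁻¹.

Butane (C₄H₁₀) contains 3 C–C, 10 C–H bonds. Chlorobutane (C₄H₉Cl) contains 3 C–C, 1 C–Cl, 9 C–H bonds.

D(C–Cl) ≈ 332 kJ/mol

Let D be the C–Cl bond energy.
Σ(broken) = 3×343 + 10×400 + 1×250 = 5279
Σ(formed) = 3×343 + 1×D + 9×400 + 1×414 = 5043 + D
ΔH = Σ(broken) − Σ(formed) = (5279) − (5043 + D) = +236 − D
Setting this equal to −96 kJ gives D = 332 kJ/mol.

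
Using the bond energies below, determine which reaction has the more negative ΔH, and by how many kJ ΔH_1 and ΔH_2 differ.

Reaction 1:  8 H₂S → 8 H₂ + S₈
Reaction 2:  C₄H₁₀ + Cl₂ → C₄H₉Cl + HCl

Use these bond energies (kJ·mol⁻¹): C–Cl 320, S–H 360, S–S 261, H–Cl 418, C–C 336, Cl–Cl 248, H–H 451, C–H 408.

Reaction 2, by 146 kJ

Reaction 1:
  Bonds broken (reactants):
    S–H: 16 × 360 = 5760
    Σ(broken) = 5760 kJ
  Bonds formed (products):
    H–H: 8 × 451 = 3608
    S–S: 8 × 261 = 2088
    Σ(formed) = 5696 kJ
  ΔH_1 = 5760 − 5696 = +64 kJ
Reaction 2:
  Bonds broken (reactants):
    C–C: 3 × 336 = 1008
    C–H: 10 × 408 = 4080
    Cl–Cl: 1 × 248 = 248
    Σ(broken) = 5336 kJ
  Bonds formed (products):
    C–C: 3 × 336 = 1008
    C–Cl: 1 × 320 = 320
    C–H: 9 × 408 = 3672
    H–Cl: 1 × 418 = 418
    Σ(formed) = 5418 kJ
  ΔH_2 = 5336 − 5418 = −82 kJ
ΔH_1 − ΔH_2 = +146 kJ, so reaction 2 has the more negative ΔH; |ΔH_1 − ΔH_2| = 146 kJ.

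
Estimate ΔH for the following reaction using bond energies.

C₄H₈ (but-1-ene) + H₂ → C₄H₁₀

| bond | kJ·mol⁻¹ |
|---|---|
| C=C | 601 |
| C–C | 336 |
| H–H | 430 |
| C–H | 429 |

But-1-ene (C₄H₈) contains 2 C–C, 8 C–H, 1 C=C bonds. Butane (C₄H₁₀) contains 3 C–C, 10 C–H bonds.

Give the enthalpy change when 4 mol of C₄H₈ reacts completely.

ΔH = −652 kJ

Bonds broken (reactants):
  C–C: 2 × 336 = 672
  C–H: 8 × 429 = 3432
  C=C: 1 × 601 = 601
  H–H: 1 × 430 = 430
  Σ(broken) = 5135 kJ
Bonds formed (products):
  C–C: 3 × 336 = 1008
  C–H: 10 × 429 = 4290
  Σ(formed) = 5298 kJ
ΔH = Σ(broken) − Σ(formed) = 5135 − 5298 = −163 kJ
For 4× the reaction as written: 4 × (−163) = −652 kJ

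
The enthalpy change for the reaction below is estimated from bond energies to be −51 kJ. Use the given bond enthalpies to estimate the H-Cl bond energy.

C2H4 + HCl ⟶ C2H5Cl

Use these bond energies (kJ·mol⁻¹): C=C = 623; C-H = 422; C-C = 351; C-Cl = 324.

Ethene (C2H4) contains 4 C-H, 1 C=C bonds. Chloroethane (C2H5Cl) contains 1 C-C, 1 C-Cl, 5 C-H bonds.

D(H-Cl) ≈ 423 kJ/mol

Let D be the H-Cl bond energy.
Σ(broken) = 4×422 + 1×623 + 1×D = 2311 + D
Σ(formed) = 1×351 + 1×324 + 5×422 = 2785
ΔH = Σ(broken) − Σ(formed) = (2311 + D) − (2785) = −474 + D
Setting this equal to −51 kJ gives D = 423 kJ/mol.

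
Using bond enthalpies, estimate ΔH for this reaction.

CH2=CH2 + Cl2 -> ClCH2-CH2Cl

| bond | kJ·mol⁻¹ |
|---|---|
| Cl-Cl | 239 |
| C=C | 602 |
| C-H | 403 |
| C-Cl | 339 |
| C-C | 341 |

ΔH ≈ −178 kJ

Bonds broken (reactants):
  C-H: 4 × 403 = 1612
  C=C: 1 × 602 = 602
  Cl-Cl: 1 × 239 = 239
  Σ(broken) = 2453 kJ
Bonds formed (products):
  C-C: 1 × 341 = 341
  C-Cl: 2 × 339 = 678
  C-H: 4 × 403 = 1612
  Σ(formed) = 2631 kJ
ΔH = Σ(broken) − Σ(formed) = 2453 − 2631 = −178 kJ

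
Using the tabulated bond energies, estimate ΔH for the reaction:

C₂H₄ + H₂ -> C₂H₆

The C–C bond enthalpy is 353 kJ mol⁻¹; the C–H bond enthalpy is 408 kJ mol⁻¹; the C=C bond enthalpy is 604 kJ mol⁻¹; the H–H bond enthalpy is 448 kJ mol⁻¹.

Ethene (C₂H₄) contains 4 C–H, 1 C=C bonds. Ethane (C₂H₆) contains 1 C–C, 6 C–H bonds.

ΔH ≈ −117 kJ

Bonds broken (reactants):
  C–H: 4 × 408 = 1632
  C=C: 1 × 604 = 604
  H–H: 1 × 448 = 448
  Σ(broken) = 2684 kJ
Bonds formed (products):
  C–C: 1 × 353 = 353
  C–H: 6 × 408 = 2448
  Σ(formed) = 2801 kJ
ΔH = Σ(broken) − Σ(formed) = 2684 − 2801 = −117 kJ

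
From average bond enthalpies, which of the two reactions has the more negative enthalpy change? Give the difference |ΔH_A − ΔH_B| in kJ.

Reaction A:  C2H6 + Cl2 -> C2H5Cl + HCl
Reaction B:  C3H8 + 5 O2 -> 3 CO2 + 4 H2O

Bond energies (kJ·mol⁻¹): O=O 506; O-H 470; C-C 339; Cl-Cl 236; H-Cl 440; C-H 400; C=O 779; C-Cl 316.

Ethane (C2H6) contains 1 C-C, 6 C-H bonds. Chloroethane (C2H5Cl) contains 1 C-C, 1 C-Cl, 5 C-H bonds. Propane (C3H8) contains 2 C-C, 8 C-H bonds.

Reaction A:
  Bonds broken (reactants):
    C-C: 1 × 339 = 339
    C-H: 6 × 400 = 2400
    Cl-Cl: 1 × 236 = 236
    Σ(broken) = 2975 kJ
  Bonds formed (products):
    C-C: 1 × 339 = 339
    C-Cl: 1 × 316 = 316
    C-H: 5 × 400 = 2000
    H-Cl: 1 × 440 = 440
    Σ(formed) = 3095 kJ
  ΔH_A = 2975 − 3095 = −120 kJ
Reaction B:
  Bonds broken (reactants):
    C-C: 2 × 339 = 678
    C-H: 8 × 400 = 3200
    O=O: 5 × 506 = 2530
    Σ(broken) = 6408 kJ
  Bonds formed (products):
    C=O: 6 × 779 = 4674
    O-H: 8 × 470 = 3760
    Σ(formed) = 8434 kJ
  ΔH_B = 6408 − 8434 = −2026 kJ
ΔH_A − ΔH_B = +1906 kJ, so reaction B has the more negative ΔH; |ΔH_A − ΔH_B| = 1906 kJ.

Reaction B, by 1906 kJ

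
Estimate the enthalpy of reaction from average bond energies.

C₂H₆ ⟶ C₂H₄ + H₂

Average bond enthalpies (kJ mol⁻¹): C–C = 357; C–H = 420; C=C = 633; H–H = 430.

Bonds broken (reactants):
  C–C: 1 × 357 = 357
  C–H: 6 × 420 = 2520
  Σ(broken) = 2877 kJ
Bonds formed (products):
  C–H: 4 × 420 = 1680
  C=C: 1 × 633 = 633
  H–H: 1 × 430 = 430
  Σ(formed) = 2743 kJ
ΔH = Σ(broken) − Σ(formed) = 2877 − 2743 = +134 kJ

ΔH ≈ +134 kJ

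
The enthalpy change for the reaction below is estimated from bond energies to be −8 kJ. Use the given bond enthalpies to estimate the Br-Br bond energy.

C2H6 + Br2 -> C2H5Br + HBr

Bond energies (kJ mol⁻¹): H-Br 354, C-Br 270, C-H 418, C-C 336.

D(Br-Br) ≈ 198 kJ/mol

Let D be the Br-Br bond energy.
Σ(broken) = 1×D + 1×336 + 6×418 = 2844 + D
Σ(formed) = 1×270 + 1×336 + 5×418 + 1×354 = 3050
ΔH = Σ(broken) − Σ(formed) = (2844 + D) − (3050) = −206 + D
Setting this equal to −8 kJ gives D = 198 kJ/mol.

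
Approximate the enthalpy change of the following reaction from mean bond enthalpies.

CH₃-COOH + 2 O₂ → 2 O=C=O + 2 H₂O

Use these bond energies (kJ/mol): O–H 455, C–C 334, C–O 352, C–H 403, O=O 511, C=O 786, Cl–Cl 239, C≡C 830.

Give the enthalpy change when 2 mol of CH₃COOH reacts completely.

ΔH = −1612 kJ

Bonds broken (reactants):
  C–C: 1 × 334 = 334
  C–H: 3 × 403 = 1209
  C–O: 1 × 352 = 352
  C=O: 1 × 786 = 786
  O–H: 1 × 455 = 455
  O=O: 2 × 511 = 1022
  Σ(broken) = 4158 kJ
Bonds formed (products):
  C=O: 4 × 786 = 3144
  O–H: 4 × 455 = 1820
  Σ(formed) = 4964 kJ
ΔH = Σ(broken) − Σ(formed) = 4158 − 4964 = −806 kJ
For 2× the reaction as written: 2 × (−806) = −1612 kJ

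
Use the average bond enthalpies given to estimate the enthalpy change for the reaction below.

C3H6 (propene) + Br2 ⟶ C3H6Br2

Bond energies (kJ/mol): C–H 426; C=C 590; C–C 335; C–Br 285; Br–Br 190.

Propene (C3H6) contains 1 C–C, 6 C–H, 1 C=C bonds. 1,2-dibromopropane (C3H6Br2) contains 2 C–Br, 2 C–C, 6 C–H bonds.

ΔH ≈ −125 kJ

Bonds broken (reactants):
  Br–Br: 1 × 190 = 190
  C–C: 1 × 335 = 335
  C–H: 6 × 426 = 2556
  C=C: 1 × 590 = 590
  Σ(broken) = 3671 kJ
Bonds formed (products):
  C–Br: 2 × 285 = 570
  C–C: 2 × 335 = 670
  C–H: 6 × 426 = 2556
  Σ(formed) = 3796 kJ
ΔH = Σ(broken) − Σ(formed) = 3671 − 3796 = −125 kJ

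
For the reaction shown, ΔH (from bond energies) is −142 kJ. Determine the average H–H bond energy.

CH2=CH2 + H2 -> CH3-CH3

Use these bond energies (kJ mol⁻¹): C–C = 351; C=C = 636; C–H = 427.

D(H–H) ≈ 427 kJ/mol

Let D be the H–H bond energy.
Σ(broken) = 4×427 + 1×636 + 1×D = 2344 + D
Σ(formed) = 1×351 + 6×427 = 2913
ΔH = Σ(broken) − Σ(formed) = (2344 + D) − (2913) = −569 + D
Setting this equal to −142 kJ gives D = 427 kJ/mol.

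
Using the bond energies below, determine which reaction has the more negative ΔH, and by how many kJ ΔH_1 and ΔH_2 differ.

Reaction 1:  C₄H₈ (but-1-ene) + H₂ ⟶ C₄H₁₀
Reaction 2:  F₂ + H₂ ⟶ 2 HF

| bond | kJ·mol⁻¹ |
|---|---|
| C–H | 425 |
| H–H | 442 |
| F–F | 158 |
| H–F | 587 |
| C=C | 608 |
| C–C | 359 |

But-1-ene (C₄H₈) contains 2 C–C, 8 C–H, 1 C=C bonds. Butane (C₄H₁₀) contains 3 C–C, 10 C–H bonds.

Reaction 2, by 415 kJ

Reaction 1:
  Bonds broken (reactants):
    C–C: 2 × 359 = 718
    C–H: 8 × 425 = 3400
    C=C: 1 × 608 = 608
    H–H: 1 × 442 = 442
    Σ(broken) = 5168 kJ
  Bonds formed (products):
    C–C: 3 × 359 = 1077
    C–H: 10 × 425 = 4250
    Σ(formed) = 5327 kJ
  ΔH_1 = 5168 − 5327 = −159 kJ
Reaction 2:
  Bonds broken (reactants):
    F–F: 1 × 158 = 158
    H–H: 1 × 442 = 442
    Σ(broken) = 600 kJ
  Bonds formed (products):
    H–F: 2 × 587 = 1174
    Σ(formed) = 1174 kJ
  ΔH_2 = 600 − 1174 = −574 kJ
ΔH_1 − ΔH_2 = +415 kJ, so reaction 2 has the more negative ΔH; |ΔH_1 − ΔH_2| = 415 kJ.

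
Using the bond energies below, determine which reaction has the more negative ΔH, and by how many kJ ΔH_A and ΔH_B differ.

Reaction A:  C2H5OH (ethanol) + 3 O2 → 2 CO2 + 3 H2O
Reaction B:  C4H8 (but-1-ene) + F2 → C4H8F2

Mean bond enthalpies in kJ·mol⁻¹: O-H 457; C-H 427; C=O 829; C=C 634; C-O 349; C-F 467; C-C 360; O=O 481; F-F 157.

Reaction A, by 811 kJ

Reaction A:
  Bonds broken (reactants):
    C-C: 1 × 360 = 360
    C-H: 5 × 427 = 2135
    C-O: 1 × 349 = 349
    O-H: 1 × 457 = 457
    O=O: 3 × 481 = 1443
    Σ(broken) = 4744 kJ
  Bonds formed (products):
    C=O: 4 × 829 = 3316
    O-H: 6 × 457 = 2742
    Σ(formed) = 6058 kJ
  ΔH_A = 4744 − 6058 = −1314 kJ
Reaction B:
  Bonds broken (reactants):
    C-C: 2 × 360 = 720
    C-H: 8 × 427 = 3416
    C=C: 1 × 634 = 634
    F-F: 1 × 157 = 157
    Σ(broken) = 4927 kJ
  Bonds formed (products):
    C-C: 3 × 360 = 1080
    C-F: 2 × 467 = 934
    C-H: 8 × 427 = 3416
    Σ(formed) = 5430 kJ
  ΔH_B = 4927 − 5430 = −503 kJ
ΔH_A − ΔH_B = −811 kJ, so reaction A has the more negative ΔH; |ΔH_A − ΔH_B| = 811 kJ.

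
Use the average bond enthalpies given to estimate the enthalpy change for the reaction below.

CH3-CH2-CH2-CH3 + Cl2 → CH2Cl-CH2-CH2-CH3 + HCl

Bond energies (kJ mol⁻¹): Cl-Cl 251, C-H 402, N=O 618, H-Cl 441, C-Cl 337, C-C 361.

Bonds broken (reactants):
  C-C: 3 × 361 = 1083
  C-H: 10 × 402 = 4020
  Cl-Cl: 1 × 251 = 251
  Σ(broken) = 5354 kJ
Bonds formed (products):
  C-C: 3 × 361 = 1083
  C-Cl: 1 × 337 = 337
  C-H: 9 × 402 = 3618
  H-Cl: 1 × 441 = 441
  Σ(formed) = 5479 kJ
ΔH = Σ(broken) − Σ(formed) = 5354 − 5479 = −125 kJ

ΔH ≈ −125 kJ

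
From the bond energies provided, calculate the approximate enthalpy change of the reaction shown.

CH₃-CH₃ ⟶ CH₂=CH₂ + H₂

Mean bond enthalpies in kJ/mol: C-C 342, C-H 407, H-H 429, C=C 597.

ΔH ≈ +130 kJ

Bonds broken (reactants):
  C-C: 1 × 342 = 342
  C-H: 6 × 407 = 2442
  Σ(broken) = 2784 kJ
Bonds formed (products):
  C-H: 4 × 407 = 1628
  C=C: 1 × 597 = 597
  H-H: 1 × 429 = 429
  Σ(formed) = 2654 kJ
ΔH = Σ(broken) − Σ(formed) = 2784 − 2654 = +130 kJ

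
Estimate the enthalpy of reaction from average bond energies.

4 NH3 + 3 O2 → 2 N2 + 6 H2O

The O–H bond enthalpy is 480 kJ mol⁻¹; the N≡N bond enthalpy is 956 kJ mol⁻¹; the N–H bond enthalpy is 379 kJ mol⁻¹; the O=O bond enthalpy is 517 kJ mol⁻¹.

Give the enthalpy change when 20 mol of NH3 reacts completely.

ΔH = −7865 kJ

Bonds broken (reactants):
  N–H: 12 × 379 = 4548
  O=O: 3 × 517 = 1551
  Σ(broken) = 6099 kJ
Bonds formed (products):
  N≡N: 2 × 956 = 1912
  O–H: 12 × 480 = 5760
  Σ(formed) = 7672 kJ
ΔH = Σ(broken) − Σ(formed) = 6099 − 7672 = −1573 kJ
For 5× the reaction as written: 5 × (−1573) = −7865 kJ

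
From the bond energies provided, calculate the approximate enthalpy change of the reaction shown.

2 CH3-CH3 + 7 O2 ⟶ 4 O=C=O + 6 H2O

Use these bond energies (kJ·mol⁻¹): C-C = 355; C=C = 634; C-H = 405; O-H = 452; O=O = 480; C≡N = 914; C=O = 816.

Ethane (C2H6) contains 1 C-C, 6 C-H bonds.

Bonds broken (reactants):
  C-C: 2 × 355 = 710
  C-H: 12 × 405 = 4860
  O=O: 7 × 480 = 3360
  Σ(broken) = 8930 kJ
Bonds formed (products):
  C=O: 8 × 816 = 6528
  O-H: 12 × 452 = 5424
  Σ(formed) = 11952 kJ
ΔH = Σ(broken) − Σ(formed) = 8930 − 11952 = −3022 kJ

ΔH ≈ −3022 kJ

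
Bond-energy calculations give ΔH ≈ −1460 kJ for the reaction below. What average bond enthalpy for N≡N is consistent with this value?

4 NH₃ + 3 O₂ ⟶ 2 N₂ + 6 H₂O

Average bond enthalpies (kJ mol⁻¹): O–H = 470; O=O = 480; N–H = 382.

Let D be the N≡N bond energy.
Σ(broken) = 12×382 + 3×480 = 6024
Σ(formed) = 2×D + 12×470 = 5640 + 2D
ΔH = Σ(broken) − Σ(formed) = (6024) − (5640 + 2D) = +384 − 2D
Setting this equal to −1460 kJ gives 2D = 1844, so D = 922 kJ/mol.

D(N≡N) ≈ 922 kJ/mol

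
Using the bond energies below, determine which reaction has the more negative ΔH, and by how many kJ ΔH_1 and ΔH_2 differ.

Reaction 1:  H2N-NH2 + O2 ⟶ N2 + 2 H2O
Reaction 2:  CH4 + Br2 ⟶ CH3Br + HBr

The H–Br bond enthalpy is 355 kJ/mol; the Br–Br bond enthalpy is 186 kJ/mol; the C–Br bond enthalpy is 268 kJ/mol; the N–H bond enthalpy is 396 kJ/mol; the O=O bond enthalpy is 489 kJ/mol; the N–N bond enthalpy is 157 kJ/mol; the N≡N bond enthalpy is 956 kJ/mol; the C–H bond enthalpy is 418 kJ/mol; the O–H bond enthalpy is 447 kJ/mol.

Reaction 1, by 495 kJ

Reaction 1:
  Bonds broken (reactants):
    N–H: 4 × 396 = 1584
    N–N: 1 × 157 = 157
    O=O: 1 × 489 = 489
    Σ(broken) = 2230 kJ
  Bonds formed (products):
    N≡N: 1 × 956 = 956
    O–H: 4 × 447 = 1788
    Σ(formed) = 2744 kJ
  ΔH_1 = 2230 − 2744 = −514 kJ
Reaction 2:
  Bonds broken (reactants):
    Br–Br: 1 × 186 = 186
    C–H: 4 × 418 = 1672
    Σ(broken) = 1858 kJ
  Bonds formed (products):
    C–Br: 1 × 268 = 268
    C–H: 3 × 418 = 1254
    H–Br: 1 × 355 = 355
    Σ(formed) = 1877 kJ
  ΔH_2 = 1858 − 1877 = −19 kJ
ΔH_1 − ΔH_2 = −495 kJ, so reaction 1 has the more negative ΔH; |ΔH_1 − ΔH_2| = 495 kJ.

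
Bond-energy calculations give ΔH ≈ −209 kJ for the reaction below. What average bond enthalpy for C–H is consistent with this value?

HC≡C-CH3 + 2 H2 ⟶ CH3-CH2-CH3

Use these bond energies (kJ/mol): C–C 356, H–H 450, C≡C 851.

D(C–H) ≈ 401 kJ/mol

Let D be the C–H bond energy.
Σ(broken) = 1×851 + 1×356 + 4×D + 2×450 = 2107 + 4D
Σ(formed) = 2×356 + 8×D = 712 + 8D
ΔH = Σ(broken) − Σ(formed) = (2107 + 4D) − (712 + 8D) = +1395 − 4D
Setting this equal to −209 kJ gives 4D = 1604, so D = 401 kJ/mol.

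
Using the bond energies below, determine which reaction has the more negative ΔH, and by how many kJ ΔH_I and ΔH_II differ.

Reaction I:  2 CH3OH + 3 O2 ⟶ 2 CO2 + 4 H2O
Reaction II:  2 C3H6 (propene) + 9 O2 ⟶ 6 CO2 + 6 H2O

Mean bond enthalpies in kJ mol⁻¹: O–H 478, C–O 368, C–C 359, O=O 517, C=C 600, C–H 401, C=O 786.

Reaction I:
  Bonds broken (reactants):
    C–H: 6 × 401 = 2406
    C–O: 2 × 368 = 736
    O–H: 2 × 478 = 956
    O=O: 3 × 517 = 1551
    Σ(broken) = 5649 kJ
  Bonds formed (products):
    C=O: 4 × 786 = 3144
    O–H: 8 × 478 = 3824
    Σ(formed) = 6968 kJ
  ΔH_I = 5649 − 6968 = −1319 kJ
Reaction II:
  Bonds broken (reactants):
    C–C: 2 × 359 = 718
    C–H: 12 × 401 = 4812
    C=C: 2 × 600 = 1200
    O=O: 9 × 517 = 4653
    Σ(broken) = 11383 kJ
  Bonds formed (products):
    C=O: 12 × 786 = 9432
    O–H: 12 × 478 = 5736
    Σ(formed) = 15168 kJ
  ΔH_II = 11383 − 15168 = −3785 kJ
ΔH_I − ΔH_II = +2466 kJ, so reaction II has the more negative ΔH; |ΔH_I − ΔH_II| = 2466 kJ.

Reaction II, by 2466 kJ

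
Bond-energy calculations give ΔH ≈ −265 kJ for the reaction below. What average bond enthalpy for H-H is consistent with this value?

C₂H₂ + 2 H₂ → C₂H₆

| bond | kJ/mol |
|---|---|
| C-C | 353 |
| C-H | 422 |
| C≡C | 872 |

Let D be the H-H bond energy.
Σ(broken) = 1×872 + 2×422 + 2×D = 1716 + 2D
Σ(formed) = 1×353 + 6×422 = 2885
ΔH = Σ(broken) − Σ(formed) = (1716 + 2D) − (2885) = −1169 + 2D
Setting this equal to −265 kJ gives 2D = 904, so D = 452 kJ/mol.

D(H-H) ≈ 452 kJ/mol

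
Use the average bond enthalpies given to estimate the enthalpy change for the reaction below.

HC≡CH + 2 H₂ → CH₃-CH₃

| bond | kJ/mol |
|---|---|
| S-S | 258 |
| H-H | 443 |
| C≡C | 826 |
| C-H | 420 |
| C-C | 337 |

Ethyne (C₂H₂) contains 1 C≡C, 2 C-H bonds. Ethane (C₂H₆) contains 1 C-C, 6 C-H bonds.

Bonds broken (reactants):
  C≡C: 1 × 826 = 826
  C-H: 2 × 420 = 840
  H-H: 2 × 443 = 886
  Σ(broken) = 2552 kJ
Bonds formed (products):
  C-C: 1 × 337 = 337
  C-H: 6 × 420 = 2520
  Σ(formed) = 2857 kJ
ΔH = Σ(broken) − Σ(formed) = 2552 − 2857 = −305 kJ

ΔH ≈ −305 kJ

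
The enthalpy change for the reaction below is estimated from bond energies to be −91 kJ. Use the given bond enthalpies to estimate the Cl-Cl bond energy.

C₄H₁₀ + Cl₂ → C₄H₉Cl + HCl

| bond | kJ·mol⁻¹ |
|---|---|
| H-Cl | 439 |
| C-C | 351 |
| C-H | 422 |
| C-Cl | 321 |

Let D be the Cl-Cl bond energy.
Σ(broken) = 3×351 + 10×422 + 1×D = 5273 + D
Σ(formed) = 3×351 + 1×321 + 9×422 + 1×439 = 5611
ΔH = Σ(broken) − Σ(formed) = (5273 + D) − (5611) = −338 + D
Setting this equal to −91 kJ gives D = 247 kJ/mol.

D(Cl-Cl) ≈ 247 kJ/mol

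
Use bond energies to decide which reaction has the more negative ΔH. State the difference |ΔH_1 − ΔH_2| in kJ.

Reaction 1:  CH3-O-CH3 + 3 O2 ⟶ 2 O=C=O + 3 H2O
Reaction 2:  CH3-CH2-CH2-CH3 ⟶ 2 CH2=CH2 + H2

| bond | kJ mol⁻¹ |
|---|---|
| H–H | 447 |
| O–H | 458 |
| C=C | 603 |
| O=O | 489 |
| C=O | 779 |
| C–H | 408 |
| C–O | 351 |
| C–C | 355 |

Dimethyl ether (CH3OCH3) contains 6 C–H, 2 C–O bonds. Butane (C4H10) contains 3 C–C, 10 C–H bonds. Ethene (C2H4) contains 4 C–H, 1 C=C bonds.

Reaction 1, by 1475 kJ

Reaction 1:
  Bonds broken (reactants):
    C–H: 6 × 408 = 2448
    C–O: 2 × 351 = 702
    O=O: 3 × 489 = 1467
    Σ(broken) = 4617 kJ
  Bonds formed (products):
    C=O: 4 × 779 = 3116
    O–H: 6 × 458 = 2748
    Σ(formed) = 5864 kJ
  ΔH_1 = 4617 − 5864 = −1247 kJ
Reaction 2:
  Bonds broken (reactants):
    C–C: 3 × 355 = 1065
    C–H: 10 × 408 = 4080
    Σ(broken) = 5145 kJ
  Bonds formed (products):
    C–H: 8 × 408 = 3264
    C=C: 2 × 603 = 1206
    H–H: 1 × 447 = 447
    Σ(formed) = 4917 kJ
  ΔH_2 = 5145 − 4917 = +228 kJ
ΔH_1 − ΔH_2 = −1475 kJ, so reaction 1 has the more negative ΔH; |ΔH_1 − ΔH_2| = 1475 kJ.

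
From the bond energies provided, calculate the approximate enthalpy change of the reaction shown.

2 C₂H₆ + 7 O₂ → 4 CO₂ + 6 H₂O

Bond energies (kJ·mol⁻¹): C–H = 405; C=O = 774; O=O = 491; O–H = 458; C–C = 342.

ΔH ≈ −2707 kJ

Bonds broken (reactants):
  C–C: 2 × 342 = 684
  C–H: 12 × 405 = 4860
  O=O: 7 × 491 = 3437
  Σ(broken) = 8981 kJ
Bonds formed (products):
  C=O: 8 × 774 = 6192
  O–H: 12 × 458 = 5496
  Σ(formed) = 11688 kJ
ΔH = Σ(broken) − Σ(formed) = 8981 − 11688 = −2707 kJ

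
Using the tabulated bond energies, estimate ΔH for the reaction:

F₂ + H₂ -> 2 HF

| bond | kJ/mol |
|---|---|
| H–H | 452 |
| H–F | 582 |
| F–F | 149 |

Bonds broken (reactants):
  F–F: 1 × 149 = 149
  H–H: 1 × 452 = 452
  Σ(broken) = 601 kJ
Bonds formed (products):
  H–F: 2 × 582 = 1164
  Σ(formed) = 1164 kJ
ΔH = Σ(broken) − Σ(formed) = 601 − 1164 = −563 kJ

ΔH ≈ −563 kJ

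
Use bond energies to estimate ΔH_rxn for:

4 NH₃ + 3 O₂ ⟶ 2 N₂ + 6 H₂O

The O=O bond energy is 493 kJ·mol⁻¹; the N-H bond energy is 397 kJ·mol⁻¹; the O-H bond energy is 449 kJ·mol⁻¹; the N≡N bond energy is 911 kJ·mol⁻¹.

ΔH ≈ −967 kJ

Bonds broken (reactants):
  N-H: 12 × 397 = 4764
  O=O: 3 × 493 = 1479
  Σ(broken) = 6243 kJ
Bonds formed (products):
  N≡N: 2 × 911 = 1822
  O-H: 12 × 449 = 5388
  Σ(formed) = 7210 kJ
ΔH = Σ(broken) − Σ(formed) = 6243 − 7210 = −967 kJ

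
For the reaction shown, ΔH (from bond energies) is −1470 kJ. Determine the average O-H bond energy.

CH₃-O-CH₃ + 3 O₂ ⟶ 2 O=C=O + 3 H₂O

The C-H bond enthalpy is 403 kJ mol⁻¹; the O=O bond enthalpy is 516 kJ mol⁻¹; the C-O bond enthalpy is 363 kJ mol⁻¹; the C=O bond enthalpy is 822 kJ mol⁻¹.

Let D be the O-H bond energy.
Σ(broken) = 6×403 + 2×363 + 3×516 = 4692
Σ(formed) = 4×822 + 6×D = 3288 + 6D
ΔH = Σ(broken) − Σ(formed) = (4692) − (3288 + 6D) = +1404 − 6D
Setting this equal to −1470 kJ gives 6D = 2874, so D = 479 kJ/mol.

D(O-H) ≈ 479 kJ/mol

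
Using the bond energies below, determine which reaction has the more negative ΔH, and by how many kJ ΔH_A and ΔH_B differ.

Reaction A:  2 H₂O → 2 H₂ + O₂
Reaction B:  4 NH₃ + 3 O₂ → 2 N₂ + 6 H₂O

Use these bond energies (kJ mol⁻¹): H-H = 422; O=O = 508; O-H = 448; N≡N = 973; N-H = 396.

Reaction A:
  Bonds broken (reactants):
    O-H: 4 × 448 = 1792
    Σ(broken) = 1792 kJ
  Bonds formed (products):
    H-H: 2 × 422 = 844
    O=O: 1 × 508 = 508
    Σ(formed) = 1352 kJ
  ΔH_A = 1792 − 1352 = +440 kJ
Reaction B:
  Bonds broken (reactants):
    N-H: 12 × 396 = 4752
    O=O: 3 × 508 = 1524
    Σ(broken) = 6276 kJ
  Bonds formed (products):
    N≡N: 2 × 973 = 1946
    O-H: 12 × 448 = 5376
    Σ(formed) = 7322 kJ
  ΔH_B = 6276 − 7322 = −1046 kJ
ΔH_A − ΔH_B = +1486 kJ, so reaction B has the more negative ΔH; |ΔH_A − ΔH_B| = 1486 kJ.

Reaction B, by 1486 kJ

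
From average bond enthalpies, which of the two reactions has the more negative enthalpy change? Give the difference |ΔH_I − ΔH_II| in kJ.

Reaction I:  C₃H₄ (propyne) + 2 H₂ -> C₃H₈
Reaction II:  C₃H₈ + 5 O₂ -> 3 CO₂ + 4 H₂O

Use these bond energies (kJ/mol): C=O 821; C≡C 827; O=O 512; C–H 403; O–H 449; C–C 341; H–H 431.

Reaction I:
  Bonds broken (reactants):
    C≡C: 1 × 827 = 827
    C–C: 1 × 341 = 341
    C–H: 4 × 403 = 1612
    H–H: 2 × 431 = 862
    Σ(broken) = 3642 kJ
  Bonds formed (products):
    C–C: 2 × 341 = 682
    C–H: 8 × 403 = 3224
    Σ(formed) = 3906 kJ
  ΔH_I = 3642 − 3906 = −264 kJ
Reaction II:
  Bonds broken (reactants):
    C–C: 2 × 341 = 682
    C–H: 8 × 403 = 3224
    O=O: 5 × 512 = 2560
    Σ(broken) = 6466 kJ
  Bonds formed (products):
    C=O: 6 × 821 = 4926
    O–H: 8 × 449 = 3592
    Σ(formed) = 8518 kJ
  ΔH_II = 6466 − 8518 = −2052 kJ
ΔH_I − ΔH_II = +1788 kJ, so reaction II has the more negative ΔH; |ΔH_I − ΔH_II| = 1788 kJ.

Reaction II, by 1788 kJ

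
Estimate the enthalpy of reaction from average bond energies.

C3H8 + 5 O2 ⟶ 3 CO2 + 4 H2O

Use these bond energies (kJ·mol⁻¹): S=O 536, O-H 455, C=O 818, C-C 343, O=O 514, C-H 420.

Bonds broken (reactants):
  C-C: 2 × 343 = 686
  C-H: 8 × 420 = 3360
  O=O: 5 × 514 = 2570
  Σ(broken) = 6616 kJ
Bonds formed (products):
  C=O: 6 × 818 = 4908
  O-H: 8 × 455 = 3640
  Σ(formed) = 8548 kJ
ΔH = Σ(broken) − Σ(formed) = 6616 − 8548 = −1932 kJ

ΔH ≈ −1932 kJ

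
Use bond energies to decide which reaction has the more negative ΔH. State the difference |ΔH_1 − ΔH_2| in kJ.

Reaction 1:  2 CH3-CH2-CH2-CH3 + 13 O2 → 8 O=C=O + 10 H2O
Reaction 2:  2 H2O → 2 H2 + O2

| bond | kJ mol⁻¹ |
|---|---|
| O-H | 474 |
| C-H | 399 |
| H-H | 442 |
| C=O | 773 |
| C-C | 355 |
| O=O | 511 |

Reaction 1, by 5596 kJ

Reaction 1:
  Bonds broken (reactants):
    C-C: 6 × 355 = 2130
    C-H: 20 × 399 = 7980
    O=O: 13 × 511 = 6643
    Σ(broken) = 16753 kJ
  Bonds formed (products):
    C=O: 16 × 773 = 12368
    O-H: 20 × 474 = 9480
    Σ(formed) = 21848 kJ
  ΔH_1 = 16753 − 21848 = −5095 kJ
Reaction 2:
  Bonds broken (reactants):
    O-H: 4 × 474 = 1896
    Σ(broken) = 1896 kJ
  Bonds formed (products):
    H-H: 2 × 442 = 884
    O=O: 1 × 511 = 511
    Σ(formed) = 1395 kJ
  ΔH_2 = 1896 − 1395 = +501 kJ
ΔH_1 − ΔH_2 = −5596 kJ, so reaction 1 has the more negative ΔH; |ΔH_1 − ΔH_2| = 5596 kJ.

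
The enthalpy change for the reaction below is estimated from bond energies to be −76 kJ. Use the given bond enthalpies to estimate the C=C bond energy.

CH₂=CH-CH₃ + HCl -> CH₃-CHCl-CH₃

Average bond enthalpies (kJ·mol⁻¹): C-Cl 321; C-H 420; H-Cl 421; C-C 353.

D(C=C) ≈ 597 kJ/mol

Let D be the C=C bond energy.
Σ(broken) = 1×353 + 6×420 + 1×D + 1×421 = 3294 + D
Σ(formed) = 2×353 + 1×321 + 7×420 = 3967
ΔH = Σ(broken) − Σ(formed) = (3294 + D) − (3967) = −673 + D
Setting this equal to −76 kJ gives D = 597 kJ/mol.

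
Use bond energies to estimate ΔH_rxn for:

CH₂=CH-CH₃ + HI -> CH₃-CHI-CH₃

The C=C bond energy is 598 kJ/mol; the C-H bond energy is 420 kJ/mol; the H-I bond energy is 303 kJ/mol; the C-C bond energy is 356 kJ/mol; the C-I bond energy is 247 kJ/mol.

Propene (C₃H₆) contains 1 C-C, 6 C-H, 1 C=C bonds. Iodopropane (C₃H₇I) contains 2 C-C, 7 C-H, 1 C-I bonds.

Bonds broken (reactants):
  C-C: 1 × 356 = 356
  C-H: 6 × 420 = 2520
  C=C: 1 × 598 = 598
  H-I: 1 × 303 = 303
  Σ(broken) = 3777 kJ
Bonds formed (products):
  C-C: 2 × 356 = 712
  C-H: 7 × 420 = 2940
  C-I: 1 × 247 = 247
  Σ(formed) = 3899 kJ
ΔH = Σ(broken) − Σ(formed) = 3777 − 3899 = −122 kJ

ΔH ≈ −122 kJ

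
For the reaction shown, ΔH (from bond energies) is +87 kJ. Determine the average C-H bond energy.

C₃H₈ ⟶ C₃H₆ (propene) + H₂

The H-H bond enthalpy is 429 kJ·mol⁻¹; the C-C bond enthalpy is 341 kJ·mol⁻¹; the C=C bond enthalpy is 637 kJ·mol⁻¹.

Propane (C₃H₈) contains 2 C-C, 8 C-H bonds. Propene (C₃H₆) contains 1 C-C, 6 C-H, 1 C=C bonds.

Let D be the C-H bond energy.
Σ(broken) = 2×341 + 8×D = 682 + 8D
Σ(formed) = 1×341 + 6×D + 1×637 + 1×429 = 1407 + 6D
ΔH = Σ(broken) − Σ(formed) = (682 + 8D) − (1407 + 6D) = −725 + 2D
Setting this equal to +87 kJ gives 2D = 812, so D = 406 kJ/mol.

D(C-H) ≈ 406 kJ/mol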